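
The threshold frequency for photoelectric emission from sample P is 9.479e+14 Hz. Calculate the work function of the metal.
3.92 eV

At the threshold frequency, photon energy equals work function:
φ = hf₀

Calculating:
φ = (6.626×10⁻³⁴ J·s)(9.479e+14 Hz)
φ = 3.92 eV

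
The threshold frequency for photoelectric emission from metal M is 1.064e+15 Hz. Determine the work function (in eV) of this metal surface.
4.40 eV

At the threshold frequency, photon energy equals work function:
φ = hf₀

Calculating:
φ = (6.626×10⁻³⁴ J·s)(1.064e+15 Hz)
φ = 4.40 eV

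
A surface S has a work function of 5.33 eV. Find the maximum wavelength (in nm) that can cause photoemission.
232.62 nm

The threshold wavelength is when the photon energy equals the work function:
hc/λ₀ = φ

Solving for λ₀:
λ₀ = hc/φ = (6.626×10⁻³⁴ J·s)(3×10⁸ m/s) / (5.33 eV × 1.602×10⁻¹⁹ J/eV)
λ₀ = 232.62 nm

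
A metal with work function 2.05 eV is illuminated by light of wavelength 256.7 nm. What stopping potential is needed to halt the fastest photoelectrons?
2.7799 V

The stopping potential V_s satisfies: eV_s = KE_max

First, find KE_max using Einstein's equation:
E_photon = hc/λ = 4.8299 eV
KE_max = E_photon - φ = 4.8299 - 2.05 = 2.7799 eV

Since eV_s = KE_max:
V_s = KE_max/e = 2.7799 V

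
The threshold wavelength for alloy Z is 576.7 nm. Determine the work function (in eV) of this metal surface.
2.15 eV

At the threshold wavelength, photon energy equals work function:
φ = hc/λ₀

Calculating:
φ = (6.626×10⁻³⁴ J·s)(3×10⁸ m/s) / (576.7×10⁻⁹ m)
φ = 2.15 eV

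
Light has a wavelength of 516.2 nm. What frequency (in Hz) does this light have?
5.8077e+14 Hz

Using the wave equation: c = fλ

Solving for frequency:
f = c/λ = (3×10⁸ m/s) / (516.2×10⁻⁹ m)
f = 5.8077e+14 Hz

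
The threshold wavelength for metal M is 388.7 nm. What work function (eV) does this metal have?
3.19 eV

At the threshold wavelength, photon energy equals work function:
φ = hc/λ₀

Calculating:
φ = (6.626×10⁻³⁴ J·s)(3×10⁸ m/s) / (388.7×10⁻⁹ m)
φ = 3.19 eV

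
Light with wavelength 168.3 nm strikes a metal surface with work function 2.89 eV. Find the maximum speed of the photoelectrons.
1.2549e+06 m/s

First, find the maximum kinetic energy:
E_photon = hc/λ = 7.3669 eV
KE_max = E_photon - φ = 7.3669 - 2.89 = 4.4769 eV

Convert to Joules: KE_max = 4.4769 × 1.602×10⁻¹⁹ J = 7.1727e-19 J

Then use KE = ½mv² to find velocity:
v = √(2·KE/m) = √(2 × 7.1727e-19 J / 9.109e-31 kg)
v = 1.2549e+06 m/s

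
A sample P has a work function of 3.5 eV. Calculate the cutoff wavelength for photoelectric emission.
354.24 nm

The threshold wavelength is when the photon energy equals the work function:
hc/λ₀ = φ

Solving for λ₀:
λ₀ = hc/φ = (6.626×10⁻³⁴ J·s)(3×10⁸ m/s) / (3.5 eV × 1.602×10⁻¹⁹ J/eV)
λ₀ = 354.24 nm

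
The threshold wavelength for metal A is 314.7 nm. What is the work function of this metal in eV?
3.94 eV

At the threshold wavelength, photon energy equals work function:
φ = hc/λ₀

Calculating:
φ = (6.626×10⁻³⁴ J·s)(3×10⁸ m/s) / (314.7×10⁻⁹ m)
φ = 3.94 eV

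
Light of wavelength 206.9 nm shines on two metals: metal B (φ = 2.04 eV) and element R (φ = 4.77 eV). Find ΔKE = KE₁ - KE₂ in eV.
2.7300 eV

Using KE_max = hc/λ - φ for each metal:

Photon energy: E = hc/λ = 5.9925 eV

For metal B (φ₁ = 2.04 eV):
KE₁ = E - φ₁ = 5.9925 - 2.04 = 3.9525 eV

For element R (φ₂ = 4.77 eV):
KE₂ = E - φ₂ = 5.9925 - 4.77 = 1.2225 eV

Difference:
ΔKE = KE₁ - KE₂ = 3.9525 - 1.2225 = 2.7300 eV

Note: The difference equals the difference in work functions: 4.77 - 2.04 = 2.73 eV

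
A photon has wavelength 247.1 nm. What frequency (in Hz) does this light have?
1.2132e+15 Hz

Using the wave equation: c = fλ

Solving for frequency:
f = c/λ = (3×10⁸ m/s) / (247.1×10⁻⁹ m)
f = 1.2132e+15 Hz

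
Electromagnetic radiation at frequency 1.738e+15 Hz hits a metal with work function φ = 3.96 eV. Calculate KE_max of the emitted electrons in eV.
3.2278 eV

Using Einstein's photoelectric equation: KE_max = hf - φ

First, calculate the photon energy:
E_photon = hf = (6.626×10⁻³⁴ J·s)(1.738e+15 Hz)
E_photon = 7.1878 eV

Then, the maximum kinetic energy:
KE_max = E_photon - φ = 7.1878 eV - 3.96 eV = 3.2278 eV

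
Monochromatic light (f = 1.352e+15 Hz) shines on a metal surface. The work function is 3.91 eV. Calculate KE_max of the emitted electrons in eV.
1.6814 eV

Using Einstein's photoelectric equation: KE_max = hf - φ

First, calculate the photon energy:
E_photon = hf = (6.626×10⁻³⁴ J·s)(1.352e+15 Hz)
E_photon = 5.5914 eV

Then, the maximum kinetic energy:
KE_max = E_photon - φ = 5.5914 eV - 3.91 eV = 1.6814 eV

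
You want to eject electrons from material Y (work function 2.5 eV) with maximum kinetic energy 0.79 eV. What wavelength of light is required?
376.85 nm

From Einstein's equation: KE_max = hc/λ - φ

Rearranging for λ:
hc/λ = KE_max + φ
λ = hc/(KE_max + φ)

Required photon energy:
E_photon = KE_max + φ = 0.79 + 2.5 = 3.29 eV

Required wavelength:
λ = hc/E_photon = (6.626×10⁻³⁴)(3×10⁸) / (3.29 × 1.602×10⁻¹⁹)
λ = 376.85 nm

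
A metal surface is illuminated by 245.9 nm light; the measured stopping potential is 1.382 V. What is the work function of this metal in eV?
3.66 eV

The stopping potential gives the maximum kinetic energy: KE_max = eV_s = 1.382 eV

From Einstein's photoelectric equation: KE_max = hc/λ - φ
Rearranging: φ = hc/λ - KE_max

Calculate photon energy:
E_photon = hc/λ = (6.626×10⁻³⁴ J·s)(3×10⁸ m/s) / (245.9×10⁻⁹ m) = 5.0421 eV

Therefore:
φ = 5.0421 - 1.382 = 3.66 eV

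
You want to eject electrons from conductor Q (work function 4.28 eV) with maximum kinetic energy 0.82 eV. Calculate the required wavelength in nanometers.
243.11 nm

From Einstein's equation: KE_max = hc/λ - φ

Rearranging for λ:
hc/λ = KE_max + φ
λ = hc/(KE_max + φ)

Required photon energy:
E_photon = KE_max + φ = 0.82 + 4.28 = 5.10 eV

Required wavelength:
λ = hc/E_photon = (6.626×10⁻³⁴)(3×10⁸) / (5.10 × 1.602×10⁻¹⁹)
λ = 243.11 nm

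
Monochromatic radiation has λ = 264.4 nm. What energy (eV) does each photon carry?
4.6893 eV

Using E = hf = hc/λ:

E = hc/λ = (6.626×10⁻³⁴ J·s)(3×10⁸ m/s) / (264.4×10⁻⁹ m)
E = 4.6893 eV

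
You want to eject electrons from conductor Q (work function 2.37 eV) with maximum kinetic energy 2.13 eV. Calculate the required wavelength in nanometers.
275.52 nm

From Einstein's equation: KE_max = hc/λ - φ

Rearranging for λ:
hc/λ = KE_max + φ
λ = hc/(KE_max + φ)

Required photon energy:
E_photon = KE_max + φ = 2.13 + 2.37 = 4.50 eV

Required wavelength:
λ = hc/E_photon = (6.626×10⁻³⁴)(3×10⁸) / (4.50 × 1.602×10⁻¹⁹)
λ = 275.52 nm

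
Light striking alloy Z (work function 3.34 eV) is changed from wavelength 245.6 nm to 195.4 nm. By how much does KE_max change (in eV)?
1.2969 eV

Using Einstein's equation: KE_max = hc/λ - φ

For λ₁ = 245.6 nm:
KE₁ = hc/λ₁ - φ = 5.0482 - 3.34 = 1.7082 eV

For λ₂ = 195.4 nm:
KE₂ = hc/λ₂ - φ = 6.3451 - 3.34 = 3.0051 eV

Change in KE:
ΔKE = KE₂ - KE₁ = 3.0051 - 1.7082 = 1.2969 eV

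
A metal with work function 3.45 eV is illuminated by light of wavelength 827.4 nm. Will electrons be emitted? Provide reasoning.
No

For photoemission, the photon energy must exceed the work function.

Photon energy: E = hc/λ = 1.4985 eV
Work function: φ = 3.45 eV

Since E_photon (1.4985 eV) < φ (3.45 eV), photoemission will NOT occur.
The threshold wavelength is λ₀ = hc/φ = 359.4 nm.
Since 827.4 nm > 359.4 nm, the photons lack sufficient energy.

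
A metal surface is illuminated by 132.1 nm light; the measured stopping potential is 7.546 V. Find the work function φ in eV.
1.84 eV

The stopping potential gives the maximum kinetic energy: KE_max = eV_s = 7.546 eV

From Einstein's photoelectric equation: KE_max = hc/λ - φ
Rearranging: φ = hc/λ - KE_max

Calculate photon energy:
E_photon = hc/λ = (6.626×10⁻³⁴ J·s)(3×10⁸ m/s) / (132.1×10⁻⁹ m) = 9.3856 eV

Therefore:
φ = 9.3856 - 7.546 = 1.84 eV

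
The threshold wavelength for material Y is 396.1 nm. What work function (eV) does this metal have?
3.13 eV

At the threshold wavelength, photon energy equals work function:
φ = hc/λ₀

Calculating:
φ = (6.626×10⁻³⁴ J·s)(3×10⁸ m/s) / (396.1×10⁻⁹ m)
φ = 3.13 eV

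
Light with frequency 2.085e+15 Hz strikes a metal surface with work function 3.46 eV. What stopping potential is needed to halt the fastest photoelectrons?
5.1629 V

The stopping potential V_s satisfies: eV_s = KE_max

First, find KE_max using Einstein's equation:
E_photon = hf = (6.626×10⁻³⁴ J·s)(2.085e+15 Hz) = 8.6229 eV
KE_max = E_photon - φ = 8.6229 - 3.46 = 5.1629 eV

Since eV_s = KE_max:
V_s = KE_max/e = 5.1629 V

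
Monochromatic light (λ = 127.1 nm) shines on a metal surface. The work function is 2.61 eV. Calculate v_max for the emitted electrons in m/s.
1.5853e+06 m/s

First, find the maximum kinetic energy:
E_photon = hc/λ = 9.7549 eV
KE_max = E_photon - φ = 9.7549 - 2.61 = 7.1449 eV

Convert to Joules: KE_max = 7.1449 × 1.602×10⁻¹⁹ J = 1.1447e-18 J

Then use KE = ½mv² to find velocity:
v = √(2·KE/m) = √(2 × 1.1447e-18 J / 9.109e-31 kg)
v = 1.5853e+06 m/s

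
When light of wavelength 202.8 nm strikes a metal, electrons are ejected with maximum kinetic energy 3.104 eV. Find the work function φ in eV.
3.01 eV

From Einstein's photoelectric equation: KE_max = hf - φ = hc/λ - φ

Rearranging for φ:
φ = hc/λ - KE_max

Calculate photon energy:
E_photon = hc/λ = 6.1136 eV

Therefore:
φ = 6.1136 - 3.104 = 3.01 eV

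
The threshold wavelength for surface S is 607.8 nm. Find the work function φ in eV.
2.04 eV

At the threshold wavelength, photon energy equals work function:
φ = hc/λ₀

Calculating:
φ = (6.626×10⁻³⁴ J·s)(3×10⁸ m/s) / (607.8×10⁻⁹ m)
φ = 2.04 eV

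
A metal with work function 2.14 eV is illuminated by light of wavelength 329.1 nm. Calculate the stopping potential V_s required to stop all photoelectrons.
1.6274 V

The stopping potential V_s satisfies: eV_s = KE_max

First, find KE_max using Einstein's equation:
E_photon = hc/λ = 3.7674 eV
KE_max = E_photon - φ = 3.7674 - 2.14 = 1.6274 eV

Since eV_s = KE_max:
V_s = KE_max/e = 1.6274 V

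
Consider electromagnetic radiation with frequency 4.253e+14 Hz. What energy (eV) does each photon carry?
1.7589 eV

Using E = hf:

E = hf = (6.626×10⁻³⁴ J·s)(4.253e+14 Hz)
E = 1.7589 eV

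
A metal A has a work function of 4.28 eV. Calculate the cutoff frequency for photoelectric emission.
1.0349e+15 Hz

The threshold frequency is when the photon energy equals the work function:
hf₀ = φ

Solving for f₀:
f₀ = φ/h = (4.28 eV × 1.602×10⁻¹⁹ J/eV) / (6.626×10⁻³⁴ J·s)
f₀ = 1.0349e+15 Hz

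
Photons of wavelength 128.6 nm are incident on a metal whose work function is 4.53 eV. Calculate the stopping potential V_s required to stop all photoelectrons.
5.1111 V

The stopping potential V_s satisfies: eV_s = KE_max

First, find KE_max using Einstein's equation:
E_photon = hc/λ = 9.6411 eV
KE_max = E_photon - φ = 9.6411 - 4.53 = 5.1111 eV

Since eV_s = KE_max:
V_s = KE_max/e = 5.1111 V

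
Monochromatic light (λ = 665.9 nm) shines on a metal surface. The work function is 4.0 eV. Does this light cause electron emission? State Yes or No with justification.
No

For photoemission, the photon energy must exceed the work function.

Photon energy: E = hc/λ = 1.8619 eV
Work function: φ = 4.0 eV

Since E_photon (1.8619 eV) < φ (4.0 eV), photoemission will NOT occur.
The threshold wavelength is λ₀ = hc/φ = 310.0 nm.
Since 665.9 nm > 310.0 nm, the photons lack sufficient energy.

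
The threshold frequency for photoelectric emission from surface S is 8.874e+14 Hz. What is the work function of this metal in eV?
3.67 eV

At the threshold frequency, photon energy equals work function:
φ = hf₀

Calculating:
φ = (6.626×10⁻³⁴ J·s)(8.874e+14 Hz)
φ = 3.67 eV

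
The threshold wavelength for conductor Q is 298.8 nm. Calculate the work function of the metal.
4.15 eV

At the threshold wavelength, photon energy equals work function:
φ = hc/λ₀

Calculating:
φ = (6.626×10⁻³⁴ J·s)(3×10⁸ m/s) / (298.8×10⁻⁹ m)
φ = 4.15 eV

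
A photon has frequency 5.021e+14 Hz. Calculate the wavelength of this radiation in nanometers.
597.08 nm

Using the wave equation: c = fλ

Solving for wavelength:
λ = c/f = (3×10⁸ m/s) / (5.021e+14 Hz)
λ = 597.08 nm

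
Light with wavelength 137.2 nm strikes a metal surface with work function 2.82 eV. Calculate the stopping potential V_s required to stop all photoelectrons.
6.2167 V

The stopping potential V_s satisfies: eV_s = KE_max

First, find KE_max using Einstein's equation:
E_photon = hc/λ = 9.0367 eV
KE_max = E_photon - φ = 9.0367 - 2.82 = 6.2167 eV

Since eV_s = KE_max:
V_s = KE_max/e = 6.2167 V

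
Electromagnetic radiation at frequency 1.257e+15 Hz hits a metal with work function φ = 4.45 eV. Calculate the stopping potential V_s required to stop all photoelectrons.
0.7485 V

The stopping potential V_s satisfies: eV_s = KE_max

First, find KE_max using Einstein's equation:
E_photon = hf = (6.626×10⁻³⁴ J·s)(1.257e+15 Hz) = 5.1985 eV
KE_max = E_photon - φ = 5.1985 - 4.45 = 0.7485 eV

Since eV_s = KE_max:
V_s = KE_max/e = 0.7485 V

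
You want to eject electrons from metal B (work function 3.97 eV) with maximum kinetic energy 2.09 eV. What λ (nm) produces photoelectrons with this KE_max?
204.59 nm

From Einstein's equation: KE_max = hc/λ - φ

Rearranging for λ:
hc/λ = KE_max + φ
λ = hc/(KE_max + φ)

Required photon energy:
E_photon = KE_max + φ = 2.09 + 3.97 = 6.06 eV

Required wavelength:
λ = hc/E_photon = (6.626×10⁻³⁴)(3×10⁸) / (6.06 × 1.602×10⁻¹⁹)
λ = 204.59 nm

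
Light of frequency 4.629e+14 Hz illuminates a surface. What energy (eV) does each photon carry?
1.9144 eV

Using E = hf:

E = hf = (6.626×10⁻³⁴ J·s)(4.629e+14 Hz)
E = 1.9144 eV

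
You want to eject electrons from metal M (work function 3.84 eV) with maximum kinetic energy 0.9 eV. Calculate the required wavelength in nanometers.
261.57 nm

From Einstein's equation: KE_max = hc/λ - φ

Rearranging for λ:
hc/λ = KE_max + φ
λ = hc/(KE_max + φ)

Required photon energy:
E_photon = KE_max + φ = 0.9 + 3.84 = 4.74 eV

Required wavelength:
λ = hc/E_photon = (6.626×10⁻³⁴)(3×10⁸) / (4.74 × 1.602×10⁻¹⁹)
λ = 261.57 nm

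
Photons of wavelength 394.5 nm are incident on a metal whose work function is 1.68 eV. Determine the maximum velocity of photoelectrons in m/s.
7.1733e+05 m/s

First, find the maximum kinetic energy:
E_photon = hc/λ = 3.1428 eV
KE_max = E_photon - φ = 3.1428 - 1.68 = 1.4628 eV

Convert to Joules: KE_max = 1.4628 × 1.602×10⁻¹⁹ J = 2.3437e-19 J

Then use KE = ½mv² to find velocity:
v = √(2·KE/m) = √(2 × 2.3437e-19 J / 9.109e-31 kg)
v = 7.1733e+05 m/s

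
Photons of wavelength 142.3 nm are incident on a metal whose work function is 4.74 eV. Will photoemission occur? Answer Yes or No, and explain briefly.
Yes

For photoemission, the photon energy must exceed the work function.

Photon energy: E = hc/λ = 8.7129 eV
Work function: φ = 4.74 eV

Since E_photon (8.7129 eV) > φ (4.74 eV), photoemission WILL occur.
The threshold wavelength is λ₀ = hc/φ = 261.6 nm.
Since 142.3 nm < 261.6 nm, the light has sufficient energy.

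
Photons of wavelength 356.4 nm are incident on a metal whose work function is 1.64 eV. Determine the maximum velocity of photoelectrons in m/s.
8.0425e+05 m/s

First, find the maximum kinetic energy:
E_photon = hc/λ = 3.4788 eV
KE_max = E_photon - φ = 3.4788 - 1.64 = 1.8388 eV

Convert to Joules: KE_max = 1.8388 × 1.602×10⁻¹⁹ J = 2.9461e-19 J

Then use KE = ½mv² to find velocity:
v = √(2·KE/m) = √(2 × 2.9461e-19 J / 9.109e-31 kg)
v = 8.0425e+05 m/s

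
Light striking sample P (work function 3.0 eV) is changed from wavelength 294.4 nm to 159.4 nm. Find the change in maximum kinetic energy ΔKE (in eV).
3.5668 eV

Using Einstein's equation: KE_max = hc/λ - φ

For λ₁ = 294.4 nm:
KE₁ = hc/λ₁ - φ = 4.2114 - 3.0 = 1.2114 eV

For λ₂ = 159.4 nm:
KE₂ = hc/λ₂ - φ = 7.7782 - 3.0 = 4.7782 eV

Change in KE:
ΔKE = KE₂ - KE₁ = 4.7782 - 1.2114 = 3.5668 eV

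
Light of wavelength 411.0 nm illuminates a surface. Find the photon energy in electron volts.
3.0166 eV

Using E = hf = hc/λ:

E = hc/λ = (6.626×10⁻³⁴ J·s)(3×10⁸ m/s) / (411.0×10⁻⁹ m)
E = 3.0166 eV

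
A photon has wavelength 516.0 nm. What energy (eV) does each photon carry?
2.4028 eV

Using E = hf = hc/λ:

E = hc/λ = (6.626×10⁻³⁴ J·s)(3×10⁸ m/s) / (516.0×10⁻⁹ m)
E = 2.4028 eV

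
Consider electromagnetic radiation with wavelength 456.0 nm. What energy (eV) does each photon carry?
2.7190 eV

Using E = hf = hc/λ:

E = hc/λ = (6.626×10⁻³⁴ J·s)(3×10⁸ m/s) / (456.0×10⁻⁹ m)
E = 2.7190 eV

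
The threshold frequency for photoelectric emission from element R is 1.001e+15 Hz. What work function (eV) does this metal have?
4.14 eV

At the threshold frequency, photon energy equals work function:
φ = hf₀

Calculating:
φ = (6.626×10⁻³⁴ J·s)(1.001e+15 Hz)
φ = 4.14 eV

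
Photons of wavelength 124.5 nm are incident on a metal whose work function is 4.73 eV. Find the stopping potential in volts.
5.2286 V

The stopping potential V_s satisfies: eV_s = KE_max

First, find KE_max using Einstein's equation:
E_photon = hc/λ = 9.9586 eV
KE_max = E_photon - φ = 9.9586 - 4.73 = 5.2286 eV

Since eV_s = KE_max:
V_s = KE_max/e = 5.2286 V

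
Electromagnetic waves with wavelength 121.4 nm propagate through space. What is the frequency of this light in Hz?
2.4695e+15 Hz

Using the wave equation: c = fλ

Solving for frequency:
f = c/λ = (3×10⁸ m/s) / (121.4×10⁻⁹ m)
f = 2.4695e+15 Hz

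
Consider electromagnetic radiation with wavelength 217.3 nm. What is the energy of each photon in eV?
5.7057 eV

Using E = hf = hc/λ:

E = hc/λ = (6.626×10⁻³⁴ J·s)(3×10⁸ m/s) / (217.3×10⁻⁹ m)
E = 5.7057 eV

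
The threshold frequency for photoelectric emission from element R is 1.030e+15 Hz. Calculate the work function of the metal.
4.26 eV

At the threshold frequency, photon energy equals work function:
φ = hf₀

Calculating:
φ = (6.626×10⁻³⁴ J·s)(1.030e+15 Hz)
φ = 4.26 eV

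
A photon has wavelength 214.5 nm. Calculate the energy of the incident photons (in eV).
5.7801 eV

Using E = hf = hc/λ:

E = hc/λ = (6.626×10⁻³⁴ J·s)(3×10⁸ m/s) / (214.5×10⁻⁹ m)
E = 5.7801 eV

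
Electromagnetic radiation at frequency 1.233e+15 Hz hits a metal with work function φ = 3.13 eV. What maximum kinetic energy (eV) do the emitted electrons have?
1.9693 eV

Using Einstein's photoelectric equation: KE_max = hf - φ

First, calculate the photon energy:
E_photon = hf = (6.626×10⁻³⁴ J·s)(1.233e+15 Hz)
E_photon = 5.0993 eV

Then, the maximum kinetic energy:
KE_max = E_photon - φ = 5.0993 eV - 3.13 eV = 1.9693 eV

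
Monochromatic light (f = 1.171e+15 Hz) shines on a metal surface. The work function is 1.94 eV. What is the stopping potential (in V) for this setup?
2.9029 V

The stopping potential V_s satisfies: eV_s = KE_max

First, find KE_max using Einstein's equation:
E_photon = hf = (6.626×10⁻³⁴ J·s)(1.171e+15 Hz) = 4.8429 eV
KE_max = E_photon - φ = 4.8429 - 1.94 = 2.9029 eV

Since eV_s = KE_max:
V_s = KE_max/e = 2.9029 V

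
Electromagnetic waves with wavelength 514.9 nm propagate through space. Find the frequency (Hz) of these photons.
5.8223e+14 Hz

Using the wave equation: c = fλ

Solving for frequency:
f = c/λ = (3×10⁸ m/s) / (514.9×10⁻⁹ m)
f = 5.8223e+14 Hz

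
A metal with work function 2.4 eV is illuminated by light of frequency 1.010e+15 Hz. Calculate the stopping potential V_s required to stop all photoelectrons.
1.7770 V

The stopping potential V_s satisfies: eV_s = KE_max

First, find KE_max using Einstein's equation:
E_photon = hf = (6.626×10⁻³⁴ J·s)(1.010e+15 Hz) = 4.1770 eV
KE_max = E_photon - φ = 4.1770 - 2.4 = 1.7770 eV

Since eV_s = KE_max:
V_s = KE_max/e = 1.7770 V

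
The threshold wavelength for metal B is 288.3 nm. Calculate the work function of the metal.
4.30 eV

At the threshold wavelength, photon energy equals work function:
φ = hc/λ₀

Calculating:
φ = (6.626×10⁻³⁴ J·s)(3×10⁸ m/s) / (288.3×10⁻⁹ m)
φ = 4.30 eV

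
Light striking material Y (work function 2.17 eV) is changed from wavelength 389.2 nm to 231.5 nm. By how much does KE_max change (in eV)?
2.1701 eV

Using Einstein's equation: KE_max = hc/λ - φ

For λ₁ = 389.2 nm:
KE₁ = hc/λ₁ - φ = 3.1856 - 2.17 = 1.0156 eV

For λ₂ = 231.5 nm:
KE₂ = hc/λ₂ - φ = 5.3557 - 2.17 = 3.1857 eV

Change in KE:
ΔKE = KE₂ - KE₁ = 3.1857 - 1.0156 = 2.1701 eV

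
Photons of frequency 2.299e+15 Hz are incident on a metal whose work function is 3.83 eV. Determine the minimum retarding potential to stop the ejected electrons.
5.6779 V

The stopping potential V_s satisfies: eV_s = KE_max

First, find KE_max using Einstein's equation:
E_photon = hf = (6.626×10⁻³⁴ J·s)(2.299e+15 Hz) = 9.5079 eV
KE_max = E_photon - φ = 9.5079 - 3.83 = 5.6779 eV

Since eV_s = KE_max:
V_s = KE_max/e = 5.6779 V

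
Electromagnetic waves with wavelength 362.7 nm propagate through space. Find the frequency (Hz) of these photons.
8.2656e+14 Hz

Using the wave equation: c = fλ

Solving for frequency:
f = c/λ = (3×10⁸ m/s) / (362.7×10⁻⁹ m)
f = 8.2656e+14 Hz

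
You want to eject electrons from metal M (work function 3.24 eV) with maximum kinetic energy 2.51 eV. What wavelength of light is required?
215.62 nm

From Einstein's equation: KE_max = hc/λ - φ

Rearranging for λ:
hc/λ = KE_max + φ
λ = hc/(KE_max + φ)

Required photon energy:
E_photon = KE_max + φ = 2.51 + 3.24 = 5.75 eV

Required wavelength:
λ = hc/E_photon = (6.626×10⁻³⁴)(3×10⁸) / (5.75 × 1.602×10⁻¹⁹)
λ = 215.62 nm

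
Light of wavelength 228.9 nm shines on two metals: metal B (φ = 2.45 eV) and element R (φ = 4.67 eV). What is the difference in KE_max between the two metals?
2.2200 eV

Using KE_max = hc/λ - φ for each metal:

Photon energy: E = hc/λ = 5.4165 eV

For metal B (φ₁ = 2.45 eV):
KE₁ = E - φ₁ = 5.4165 - 2.45 = 2.9665 eV

For element R (φ₂ = 4.67 eV):
KE₂ = E - φ₂ = 5.4165 - 4.67 = 0.7465 eV

Difference:
ΔKE = KE₁ - KE₂ = 2.9665 - 0.7465 = 2.2200 eV

Note: The difference equals the difference in work functions: 4.67 - 2.45 = 2.22 eV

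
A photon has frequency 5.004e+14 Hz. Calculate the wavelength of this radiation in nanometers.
599.11 nm

Using the wave equation: c = fλ

Solving for wavelength:
λ = c/f = (3×10⁸ m/s) / (5.004e+14 Hz)
λ = 599.11 nm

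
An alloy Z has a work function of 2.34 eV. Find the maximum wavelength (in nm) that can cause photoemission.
529.85 nm

The threshold wavelength is when the photon energy equals the work function:
hc/λ₀ = φ

Solving for λ₀:
λ₀ = hc/φ = (6.626×10⁻³⁴ J·s)(3×10⁸ m/s) / (2.34 eV × 1.602×10⁻¹⁹ J/eV)
λ₀ = 529.85 nm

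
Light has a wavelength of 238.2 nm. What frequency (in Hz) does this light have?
1.2586e+15 Hz

Using the wave equation: c = fλ

Solving for frequency:
f = c/λ = (3×10⁸ m/s) / (238.2×10⁻⁹ m)
f = 1.2586e+15 Hz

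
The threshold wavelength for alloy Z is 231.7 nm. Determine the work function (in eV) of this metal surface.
5.35 eV

At the threshold wavelength, photon energy equals work function:
φ = hc/λ₀

Calculating:
φ = (6.626×10⁻³⁴ J·s)(3×10⁸ m/s) / (231.7×10⁻⁹ m)
φ = 5.35 eV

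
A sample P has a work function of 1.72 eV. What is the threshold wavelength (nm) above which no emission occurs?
720.84 nm

The threshold wavelength is when the photon energy equals the work function:
hc/λ₀ = φ

Solving for λ₀:
λ₀ = hc/φ = (6.626×10⁻³⁴ J·s)(3×10⁸ m/s) / (1.72 eV × 1.602×10⁻¹⁹ J/eV)
λ₀ = 720.84 nm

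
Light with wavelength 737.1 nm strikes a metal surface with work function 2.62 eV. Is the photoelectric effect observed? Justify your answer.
No

For photoemission, the photon energy must exceed the work function.

Photon energy: E = hc/λ = 1.6821 eV
Work function: φ = 2.62 eV

Since E_photon (1.6821 eV) < φ (2.62 eV), photoemission will NOT occur.
The threshold wavelength is λ₀ = hc/φ = 473.2 nm.
Since 737.1 nm > 473.2 nm, the photons lack sufficient energy.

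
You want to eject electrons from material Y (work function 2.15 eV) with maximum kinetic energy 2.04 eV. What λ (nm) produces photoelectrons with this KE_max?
295.91 nm

From Einstein's equation: KE_max = hc/λ - φ

Rearranging for λ:
hc/λ = KE_max + φ
λ = hc/(KE_max + φ)

Required photon energy:
E_photon = KE_max + φ = 2.04 + 2.15 = 4.19 eV

Required wavelength:
λ = hc/E_photon = (6.626×10⁻³⁴)(3×10⁸) / (4.19 × 1.602×10⁻¹⁹)
λ = 295.91 nm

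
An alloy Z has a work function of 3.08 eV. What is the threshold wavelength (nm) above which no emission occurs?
402.55 nm

The threshold wavelength is when the photon energy equals the work function:
hc/λ₀ = φ

Solving for λ₀:
λ₀ = hc/φ = (6.626×10⁻³⁴ J·s)(3×10⁸ m/s) / (3.08 eV × 1.602×10⁻¹⁹ J/eV)
λ₀ = 402.55 nm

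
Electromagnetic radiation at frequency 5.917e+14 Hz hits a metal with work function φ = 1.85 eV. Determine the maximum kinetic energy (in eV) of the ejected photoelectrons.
0.5971 eV

Using Einstein's photoelectric equation: KE_max = hf - φ

First, calculate the photon energy:
E_photon = hf = (6.626×10⁻³⁴ J·s)(5.917e+14 Hz)
E_photon = 2.4471 eV

Then, the maximum kinetic energy:
KE_max = E_photon - φ = 2.4471 eV - 1.85 eV = 0.5971 eV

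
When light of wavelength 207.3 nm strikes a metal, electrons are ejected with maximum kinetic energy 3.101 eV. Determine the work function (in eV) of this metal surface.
2.88 eV

From Einstein's photoelectric equation: KE_max = hf - φ = hc/λ - φ

Rearranging for φ:
φ = hc/λ - KE_max

Calculate photon energy:
E_photon = hc/λ = 5.9809 eV

Therefore:
φ = 5.9809 - 3.101 = 2.88 eV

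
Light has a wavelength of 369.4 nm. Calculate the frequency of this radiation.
8.1157e+14 Hz

Using the wave equation: c = fλ

Solving for frequency:
f = c/λ = (3×10⁸ m/s) / (369.4×10⁻⁹ m)
f = 8.1157e+14 Hz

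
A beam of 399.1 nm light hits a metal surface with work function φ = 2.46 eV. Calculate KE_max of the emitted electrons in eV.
0.6466 eV

Using Einstein's photoelectric equation: KE_max = hf - φ = hc/λ - φ

First, calculate the photon energy:
E_photon = hc/λ = (6.626×10⁻³⁴ J·s)(3×10⁸ m/s) / (399.1×10⁻⁹ m)
E_photon = 3.1066 eV

Then, the maximum kinetic energy:
KE_max = E_photon - φ = 3.1066 eV - 2.46 eV = 0.6466 eV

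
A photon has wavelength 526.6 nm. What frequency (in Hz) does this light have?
5.6930e+14 Hz

Using the wave equation: c = fλ

Solving for frequency:
f = c/λ = (3×10⁸ m/s) / (526.6×10⁻⁹ m)
f = 5.6930e+14 Hz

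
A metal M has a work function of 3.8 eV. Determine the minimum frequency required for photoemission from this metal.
9.1884e+14 Hz

The threshold frequency is when the photon energy equals the work function:
hf₀ = φ

Solving for f₀:
f₀ = φ/h = (3.8 eV × 1.602×10⁻¹⁹ J/eV) / (6.626×10⁻³⁴ J·s)
f₀ = 9.1884e+14 Hz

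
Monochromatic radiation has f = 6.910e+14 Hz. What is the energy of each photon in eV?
2.8577 eV

Using E = hf:

E = hf = (6.626×10⁻³⁴ J·s)(6.910e+14 Hz)
E = 2.8577 eV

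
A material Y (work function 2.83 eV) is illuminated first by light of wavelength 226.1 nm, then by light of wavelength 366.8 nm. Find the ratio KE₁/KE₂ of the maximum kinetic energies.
4.8233

Using Einstein's equation: KE_max = hc/λ - φ

For λ₁ = 226.1 nm:
E₁ = hc/λ₁ = 5.4836 eV
KE₁ = E₁ - φ = 5.4836 - 2.83 = 2.6536 eV

For λ₂ = 366.8 nm:
E₂ = hc/λ₂ = 3.3802 eV
KE₂ = E₂ - φ = 3.3802 - 2.83 = 0.5502 eV

Ratio: KE₁/KE₂ = 2.6536/0.5502 = 4.8233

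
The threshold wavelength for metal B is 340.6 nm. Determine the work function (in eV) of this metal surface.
3.64 eV

At the threshold wavelength, photon energy equals work function:
φ = hc/λ₀

Calculating:
φ = (6.626×10⁻³⁴ J·s)(3×10⁸ m/s) / (340.6×10⁻⁹ m)
φ = 3.64 eV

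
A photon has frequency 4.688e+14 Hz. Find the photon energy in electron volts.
1.9388 eV

Using E = hf:

E = hf = (6.626×10⁻³⁴ J·s)(4.688e+14 Hz)
E = 1.9388 eV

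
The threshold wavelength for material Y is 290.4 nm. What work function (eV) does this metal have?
4.27 eV

At the threshold wavelength, photon energy equals work function:
φ = hc/λ₀

Calculating:
φ = (6.626×10⁻³⁴ J·s)(3×10⁸ m/s) / (290.4×10⁻⁹ m)
φ = 4.27 eV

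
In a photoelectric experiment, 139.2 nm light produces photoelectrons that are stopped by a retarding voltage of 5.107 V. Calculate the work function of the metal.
3.80 eV

The stopping potential gives the maximum kinetic energy: KE_max = eV_s = 5.107 eV

From Einstein's photoelectric equation: KE_max = hc/λ - φ
Rearranging: φ = hc/λ - KE_max

Calculate photon energy:
E_photon = hc/λ = (6.626×10⁻³⁴ J·s)(3×10⁸ m/s) / (139.2×10⁻⁹ m) = 8.9069 eV

Therefore:
φ = 8.9069 - 5.107 = 3.80 eV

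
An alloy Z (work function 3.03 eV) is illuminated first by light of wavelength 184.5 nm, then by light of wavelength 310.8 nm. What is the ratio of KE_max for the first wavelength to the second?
3.8470

Using Einstein's equation: KE_max = hc/λ - φ

For λ₁ = 184.5 nm:
E₁ = hc/λ₁ = 6.7200 eV
KE₁ = E₁ - φ = 6.7200 - 3.03 = 3.6900 eV

For λ₂ = 310.8 nm:
E₂ = hc/λ₂ = 3.9892 eV
KE₂ = E₂ - φ = 3.9892 - 3.03 = 0.9592 eV

Ratio: KE₁/KE₂ = 3.6900/0.9592 = 3.8470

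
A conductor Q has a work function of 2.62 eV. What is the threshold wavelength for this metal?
473.22 nm

The threshold wavelength is when the photon energy equals the work function:
hc/λ₀ = φ

Solving for λ₀:
λ₀ = hc/φ = (6.626×10⁻³⁴ J·s)(3×10⁸ m/s) / (2.62 eV × 1.602×10⁻¹⁹ J/eV)
λ₀ = 473.22 nm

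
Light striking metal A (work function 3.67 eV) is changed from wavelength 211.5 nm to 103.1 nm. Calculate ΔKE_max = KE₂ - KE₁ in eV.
6.1635 eV

Using Einstein's equation: KE_max = hc/λ - φ

For λ₁ = 211.5 nm:
KE₁ = hc/λ₁ - φ = 5.8621 - 3.67 = 2.1921 eV

For λ₂ = 103.1 nm:
KE₂ = hc/λ₂ - φ = 12.0256 - 3.67 = 8.3556 eV

Change in KE:
ΔKE = KE₂ - KE₁ = 8.3556 - 2.1921 = 6.1635 eV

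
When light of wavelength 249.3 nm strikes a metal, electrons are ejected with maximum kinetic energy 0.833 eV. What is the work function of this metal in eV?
4.14 eV

From Einstein's photoelectric equation: KE_max = hf - φ = hc/λ - φ

Rearranging for φ:
φ = hc/λ - KE_max

Calculate photon energy:
E_photon = hc/λ = 4.9733 eV

Therefore:
φ = 4.9733 - 0.833 = 4.14 eV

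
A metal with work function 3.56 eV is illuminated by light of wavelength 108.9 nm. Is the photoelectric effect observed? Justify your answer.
Yes

For photoemission, the photon energy must exceed the work function.

Photon energy: E = hc/λ = 11.3851 eV
Work function: φ = 3.56 eV

Since E_photon (11.3851 eV) > φ (3.56 eV), photoemission WILL occur.
The threshold wavelength is λ₀ = hc/φ = 348.3 nm.
Since 108.9 nm < 348.3 nm, the light has sufficient energy.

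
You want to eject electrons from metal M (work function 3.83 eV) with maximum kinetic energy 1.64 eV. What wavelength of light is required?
226.66 nm

From Einstein's equation: KE_max = hc/λ - φ

Rearranging for λ:
hc/λ = KE_max + φ
λ = hc/(KE_max + φ)

Required photon energy:
E_photon = KE_max + φ = 1.64 + 3.83 = 5.47 eV

Required wavelength:
λ = hc/E_photon = (6.626×10⁻³⁴)(3×10⁸) / (5.47 × 1.602×10⁻¹⁹)
λ = 226.66 nm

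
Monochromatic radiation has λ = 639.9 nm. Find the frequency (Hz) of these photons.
4.6850e+14 Hz

Using the wave equation: c = fλ

Solving for frequency:
f = c/λ = (3×10⁸ m/s) / (639.9×10⁻⁹ m)
f = 4.6850e+14 Hz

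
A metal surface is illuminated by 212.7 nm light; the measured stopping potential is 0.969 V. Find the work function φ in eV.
4.86 eV

The stopping potential gives the maximum kinetic energy: KE_max = eV_s = 0.969 eV

From Einstein's photoelectric equation: KE_max = hc/λ - φ
Rearranging: φ = hc/λ - KE_max

Calculate photon energy:
E_photon = hc/λ = (6.626×10⁻³⁴ J·s)(3×10⁸ m/s) / (212.7×10⁻⁹ m) = 5.8291 eV

Therefore:
φ = 5.8291 - 0.969 = 4.86 eV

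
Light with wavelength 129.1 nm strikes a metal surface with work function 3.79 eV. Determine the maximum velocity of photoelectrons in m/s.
1.4301e+06 m/s

First, find the maximum kinetic energy:
E_photon = hc/λ = 9.6037 eV
KE_max = E_photon - φ = 9.6037 - 3.79 = 5.8137 eV

Convert to Joules: KE_max = 5.8137 × 1.602×10⁻¹⁹ J = 9.3146e-19 J

Then use KE = ½mv² to find velocity:
v = √(2·KE/m) = √(2 × 9.3146e-19 J / 9.109e-31 kg)
v = 1.4301e+06 m/s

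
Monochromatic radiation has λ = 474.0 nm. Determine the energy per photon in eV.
2.6157 eV

Using E = hf = hc/λ:

E = hc/λ = (6.626×10⁻³⁴ J·s)(3×10⁸ m/s) / (474.0×10⁻⁹ m)
E = 2.6157 eV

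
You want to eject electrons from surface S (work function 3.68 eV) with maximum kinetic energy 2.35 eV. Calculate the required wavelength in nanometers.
205.61 nm

From Einstein's equation: KE_max = hc/λ - φ

Rearranging for λ:
hc/λ = KE_max + φ
λ = hc/(KE_max + φ)

Required photon energy:
E_photon = KE_max + φ = 2.35 + 3.68 = 6.03 eV

Required wavelength:
λ = hc/E_photon = (6.626×10⁻³⁴)(3×10⁸) / (6.03 × 1.602×10⁻¹⁹)
λ = 205.61 nm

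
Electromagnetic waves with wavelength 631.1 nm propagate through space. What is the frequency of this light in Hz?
4.7503e+14 Hz

Using the wave equation: c = fλ

Solving for frequency:
f = c/λ = (3×10⁸ m/s) / (631.1×10⁻⁹ m)
f = 4.7503e+14 Hz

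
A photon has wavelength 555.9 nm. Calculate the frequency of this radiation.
5.3929e+14 Hz

Using the wave equation: c = fλ

Solving for frequency:
f = c/λ = (3×10⁸ m/s) / (555.9×10⁻⁹ m)
f = 5.3929e+14 Hz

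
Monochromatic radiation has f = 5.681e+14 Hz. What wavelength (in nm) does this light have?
527.71 nm

Using the wave equation: c = fλ

Solving for wavelength:
λ = c/f = (3×10⁸ m/s) / (5.681e+14 Hz)
λ = 527.71 nm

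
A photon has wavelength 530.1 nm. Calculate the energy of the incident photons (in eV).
2.3389 eV

Using E = hf = hc/λ:

E = hc/λ = (6.626×10⁻³⁴ J·s)(3×10⁸ m/s) / (530.1×10⁻⁹ m)
E = 2.3389 eV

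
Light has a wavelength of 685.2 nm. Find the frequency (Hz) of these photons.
4.3753e+14 Hz

Using the wave equation: c = fλ

Solving for frequency:
f = c/λ = (3×10⁸ m/s) / (685.2×10⁻⁹ m)
f = 4.3753e+14 Hz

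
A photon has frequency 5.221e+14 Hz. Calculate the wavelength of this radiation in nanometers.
574.21 nm

Using the wave equation: c = fλ

Solving for wavelength:
λ = c/f = (3×10⁸ m/s) / (5.221e+14 Hz)
λ = 574.21 nm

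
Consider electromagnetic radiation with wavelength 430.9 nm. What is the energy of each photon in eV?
2.8773 eV

Using E = hf = hc/λ:

E = hc/λ = (6.626×10⁻³⁴ J·s)(3×10⁸ m/s) / (430.9×10⁻⁹ m)
E = 2.8773 eV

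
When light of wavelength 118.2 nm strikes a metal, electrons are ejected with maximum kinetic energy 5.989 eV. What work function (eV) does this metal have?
4.50 eV

From Einstein's photoelectric equation: KE_max = hf - φ = hc/λ - φ

Rearranging for φ:
φ = hc/λ - KE_max

Calculate photon energy:
E_photon = hc/λ = 10.4894 eV

Therefore:
φ = 10.4894 - 5.989 = 4.50 eV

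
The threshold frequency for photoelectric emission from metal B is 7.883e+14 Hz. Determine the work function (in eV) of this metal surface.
3.26 eV

At the threshold frequency, photon energy equals work function:
φ = hf₀

Calculating:
φ = (6.626×10⁻³⁴ J·s)(7.883e+14 Hz)
φ = 3.26 eV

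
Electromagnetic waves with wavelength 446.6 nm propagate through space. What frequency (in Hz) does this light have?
6.7128e+14 Hz

Using the wave equation: c = fλ

Solving for frequency:
f = c/λ = (3×10⁸ m/s) / (446.6×10⁻⁹ m)
f = 6.7128e+14 Hz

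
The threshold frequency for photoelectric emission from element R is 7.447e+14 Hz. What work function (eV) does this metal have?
3.08 eV

At the threshold frequency, photon energy equals work function:
φ = hf₀

Calculating:
φ = (6.626×10⁻³⁴ J·s)(7.447e+14 Hz)
φ = 3.08 eV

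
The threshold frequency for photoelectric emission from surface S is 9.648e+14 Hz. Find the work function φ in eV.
3.99 eV

At the threshold frequency, photon energy equals work function:
φ = hf₀

Calculating:
φ = (6.626×10⁻³⁴ J·s)(9.648e+14 Hz)
φ = 3.99 eV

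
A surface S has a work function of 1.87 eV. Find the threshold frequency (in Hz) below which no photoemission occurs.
4.5216e+14 Hz

The threshold frequency is when the photon energy equals the work function:
hf₀ = φ

Solving for f₀:
f₀ = φ/h = (1.87 eV × 1.602×10⁻¹⁹ J/eV) / (6.626×10⁻³⁴ J·s)
f₀ = 4.5216e+14 Hz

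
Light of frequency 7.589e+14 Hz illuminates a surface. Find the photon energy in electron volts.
3.1386 eV

Using E = hf:

E = hf = (6.626×10⁻³⁴ J·s)(7.589e+14 Hz)
E = 3.1386 eV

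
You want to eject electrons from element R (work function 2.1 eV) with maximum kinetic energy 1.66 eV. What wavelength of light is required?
329.75 nm

From Einstein's equation: KE_max = hc/λ - φ

Rearranging for λ:
hc/λ = KE_max + φ
λ = hc/(KE_max + φ)

Required photon energy:
E_photon = KE_max + φ = 1.66 + 2.1 = 3.76 eV

Required wavelength:
λ = hc/E_photon = (6.626×10⁻³⁴)(3×10⁸) / (3.76 × 1.602×10⁻¹⁹)
λ = 329.75 nm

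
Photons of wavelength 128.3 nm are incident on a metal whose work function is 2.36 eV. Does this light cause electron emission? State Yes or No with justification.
Yes

For photoemission, the photon energy must exceed the work function.

Photon energy: E = hc/λ = 9.6636 eV
Work function: φ = 2.36 eV

Since E_photon (9.6636 eV) > φ (2.36 eV), photoemission WILL occur.
The threshold wavelength is λ₀ = hc/φ = 525.4 nm.
Since 128.3 nm < 525.4 nm, the light has sufficient energy.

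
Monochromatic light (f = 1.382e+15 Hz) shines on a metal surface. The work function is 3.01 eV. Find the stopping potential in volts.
2.7055 V

The stopping potential V_s satisfies: eV_s = KE_max

First, find KE_max using Einstein's equation:
E_photon = hf = (6.626×10⁻³⁴ J·s)(1.382e+15 Hz) = 5.7155 eV
KE_max = E_photon - φ = 5.7155 - 3.01 = 2.7055 eV

Since eV_s = KE_max:
V_s = KE_max/e = 2.7055 V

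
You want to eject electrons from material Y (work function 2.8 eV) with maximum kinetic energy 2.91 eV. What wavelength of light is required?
217.14 nm

From Einstein's equation: KE_max = hc/λ - φ

Rearranging for λ:
hc/λ = KE_max + φ
λ = hc/(KE_max + φ)

Required photon energy:
E_photon = KE_max + φ = 2.91 + 2.8 = 5.71 eV

Required wavelength:
λ = hc/E_photon = (6.626×10⁻³⁴)(3×10⁸) / (5.71 × 1.602×10⁻¹⁹)
λ = 217.14 nm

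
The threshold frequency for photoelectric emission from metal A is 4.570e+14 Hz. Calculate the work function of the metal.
1.89 eV

At the threshold frequency, photon energy equals work function:
φ = hf₀

Calculating:
φ = (6.626×10⁻³⁴ J·s)(4.570e+14 Hz)
φ = 1.89 eV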